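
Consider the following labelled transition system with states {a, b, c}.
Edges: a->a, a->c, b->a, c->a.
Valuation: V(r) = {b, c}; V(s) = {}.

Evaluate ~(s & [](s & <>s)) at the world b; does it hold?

Yes

At b: s & [](s & <>s) is false, so ~(s & [](s & <>s)) is true.
  At b: s is false, [](s & <>s) is false, so s & [](s & <>s) is false.
    At b: [](s & <>s) requires s & <>s at every successor {a}.
      s & <>s fails at a, so [](s & <>s) is false at b.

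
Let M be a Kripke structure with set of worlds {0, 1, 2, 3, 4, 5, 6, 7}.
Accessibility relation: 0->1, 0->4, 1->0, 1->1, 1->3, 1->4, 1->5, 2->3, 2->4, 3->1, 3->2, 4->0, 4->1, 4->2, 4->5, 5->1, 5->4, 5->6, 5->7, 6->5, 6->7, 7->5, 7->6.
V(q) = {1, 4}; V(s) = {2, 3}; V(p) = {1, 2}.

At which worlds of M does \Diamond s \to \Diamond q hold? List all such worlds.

0, 1, 2, 3, 4, 5, 6, 7

Let φ = \Diamond s \to \Diamond q. Evaluate φ at each world:
  0 (successors {1, 4}): φ is true.
  1 (successors {0, 1, 3, 4, 5}): φ is true.
  2 (successors {3, 4}): φ is true.
  3 (successors {1, 2}): φ is true.
  4 (successors {0, 1, 2, 5}): φ is true.
  5 (successors {1, 4, 6, 7}): φ is true.
  6 (successors {5, 7}): φ is true.
  7 (successors {5, 6}): φ is true.
For instance, at 1:
  At 1: \Diamond s is true, \Diamond q is true, so \Diamond s \to \Diamond q is true.
    At 1: \Diamond s requires s at some successor in {0, 1, 3, 4, 5}.
      s holds at 3, so \Diamond s is true at 1.
    At 1: \Diamond q requires q at some successor in {0, 1, 3, 4, 5}.
      q holds at 1, so \Diamond q is true at 1.
Satisfying worlds: {0, 1, 2, 3, 4, 5, 6, 7}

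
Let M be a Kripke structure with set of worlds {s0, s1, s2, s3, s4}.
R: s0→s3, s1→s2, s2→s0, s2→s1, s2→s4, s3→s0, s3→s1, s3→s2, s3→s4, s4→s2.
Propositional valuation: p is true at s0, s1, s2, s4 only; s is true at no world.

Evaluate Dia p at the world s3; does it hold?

Yes

At s3: Dia p requires p at some successor in {s0, s1, s2, s4}.
  p holds at s0, so Dia p is true at s3.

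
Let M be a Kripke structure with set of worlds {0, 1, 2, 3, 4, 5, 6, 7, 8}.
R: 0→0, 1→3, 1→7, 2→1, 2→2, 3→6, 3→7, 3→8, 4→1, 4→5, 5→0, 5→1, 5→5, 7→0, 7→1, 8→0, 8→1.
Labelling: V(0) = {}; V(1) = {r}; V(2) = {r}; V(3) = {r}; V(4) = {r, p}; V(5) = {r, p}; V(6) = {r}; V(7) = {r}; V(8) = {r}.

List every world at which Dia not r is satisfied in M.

0, 5, 7, 8

Let φ = Dia not r. Evaluate φ at each world:
  0 (successors {0}): φ is true.
  1 (successors {3, 7}): φ is false.
  2 (successors {1, 2}): φ is false.
  3 (successors {6, 7, 8}): φ is false.
  4 (successors {1, 5}): φ is false.
  5 (successors {0, 1, 5}): φ is true.
  6 (successors ∅): φ is false.
  7 (successors {0, 1}): φ is true.
  8 (successors {0, 1}): φ is true.
For instance, at 8:
  At 8: Dia not r requires not r at some successor in {0, 1}.
    not r holds at 0, so Dia not r is true at 8.
Satisfying worlds: {0, 5, 7, 8}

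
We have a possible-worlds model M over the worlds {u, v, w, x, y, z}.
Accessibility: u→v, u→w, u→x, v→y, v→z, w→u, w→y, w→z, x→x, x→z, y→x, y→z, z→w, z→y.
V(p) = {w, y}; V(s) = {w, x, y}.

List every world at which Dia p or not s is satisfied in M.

Let φ = Dia p or not s. Evaluate φ at each world:
  u (successors {v, w, x}): φ is true.
  v (successors {y, z}): φ is true.
  w (successors {u, y, z}): φ is true.
  x (successors {x, z}): φ is false.
  y (successors {x, z}): φ is false.
  z (successors {w, y}): φ is true.
For instance, at x:
  At x: Dia p is false, not s is false, so Dia p or not s is false.
    At x: Dia p requires p at some successor in {x, z}.
      At x: p is false.
      At z: p is false.
    So Dia p is false at x.
Satisfying worlds: {u, v, w, z}

u, v, w, z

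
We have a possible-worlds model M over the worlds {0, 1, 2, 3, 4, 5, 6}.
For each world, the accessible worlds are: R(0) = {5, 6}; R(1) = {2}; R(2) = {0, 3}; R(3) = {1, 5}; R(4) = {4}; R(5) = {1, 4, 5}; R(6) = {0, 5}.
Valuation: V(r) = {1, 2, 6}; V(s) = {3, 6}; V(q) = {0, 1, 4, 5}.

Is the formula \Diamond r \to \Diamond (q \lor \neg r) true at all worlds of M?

No

Let φ = \Diamond r \to \Diamond (q \lor \neg r). Evaluate φ at each world:
  0 (successors {5, 6}): φ is true.
  1 (successors {2}): φ is false.
  2 (successors {0, 3}): φ is true.
  3 (successors {1, 5}): φ is true.
  4 (successors {4}): φ is true.
  5 (successors {1, 4, 5}): φ is true.
  6 (successors {0, 5}): φ is true.
Detail at 1 (counterexample):
  At 1: \Diamond r is true, \Diamond (q \lor \neg r) is false, so \Diamond r \to \Diamond (q \lor \neg r) is false.
    At 1: \Diamond r requires r at some successor in {2}.
      r holds at 2, so \Diamond r is true at 1.
    At 1: \Diamond (q \lor \neg r) requires q \lor \neg r at some successor in {2}.
      At 2: q \lor \neg r is false.
    So \Diamond (q \lor \neg r) is false at 1.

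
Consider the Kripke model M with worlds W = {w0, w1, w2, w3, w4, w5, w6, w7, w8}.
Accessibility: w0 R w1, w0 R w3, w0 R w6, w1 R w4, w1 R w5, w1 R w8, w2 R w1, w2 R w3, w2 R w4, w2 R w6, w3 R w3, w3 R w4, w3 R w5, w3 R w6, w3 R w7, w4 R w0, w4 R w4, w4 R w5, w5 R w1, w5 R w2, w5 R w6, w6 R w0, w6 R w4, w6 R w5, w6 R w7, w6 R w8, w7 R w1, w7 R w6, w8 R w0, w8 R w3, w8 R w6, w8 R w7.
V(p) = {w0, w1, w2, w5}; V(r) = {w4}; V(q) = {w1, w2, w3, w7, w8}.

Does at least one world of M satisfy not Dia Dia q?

No

Let φ = not Dia Dia q. Evaluate φ at each world:
  w0 (successors {w1, w3, w6}): φ is false.
  w1 (successors {w4, w5, w8}): φ is false.
  w2 (successors {w1, w3, w4, w6}): φ is false.
  w3 (successors {w3, w4, w5, w6, w7}): φ is false.
  w4 (successors {w0, w4, w5}): φ is false.
  w5 (successors {w1, w2, w6}): φ is false.
  w6 (successors {w0, w4, w5, w7, w8}): φ is false.
  w7 (successors {w1, w6}): φ is false.
  w8 (successors {w0, w3, w6, w7}): φ is false.
For instance, at w7:
  At w7: Dia Dia q is true, so not Dia Dia q is false.
    At w7: Dia Dia q requires Dia q at some successor in {w1, w6}.
      Dia q holds at w1, so Dia Dia q is true at w7.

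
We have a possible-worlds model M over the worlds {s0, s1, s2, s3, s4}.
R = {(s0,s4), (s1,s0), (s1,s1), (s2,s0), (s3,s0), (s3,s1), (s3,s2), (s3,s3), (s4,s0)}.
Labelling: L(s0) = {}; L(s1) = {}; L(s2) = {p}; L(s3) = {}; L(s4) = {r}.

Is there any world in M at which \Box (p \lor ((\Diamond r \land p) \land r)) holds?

No

Let φ = \Box (p \lor ((\Diamond r \land p) \land r)). Evaluate φ at each world:
  s0 (successors {s4}): φ is false.
  s1 (successors {s0, s1}): φ is false.
  s2 (successors {s0}): φ is false.
  s3 (successors {s0, s1, s2, s3}): φ is false.
  s4 (successors {s0}): φ is false.
For instance, at s3:
  At s3: \Box (p \lor ((\Diamond r \land p) \land r)) requires p \lor ((\Diamond r \land p) \land r) at every successor {s0, s1, s2, s3}.
    p \lor ((\Diamond r \land p) \land r) fails at s0, so \Box (p \lor ((\Diamond r \land p) \land r)) is false at s3.
      At s0: p is false, (\Diamond r \land p) \land r is false, so p \lor ((\Diamond r \land p) \land r) is false.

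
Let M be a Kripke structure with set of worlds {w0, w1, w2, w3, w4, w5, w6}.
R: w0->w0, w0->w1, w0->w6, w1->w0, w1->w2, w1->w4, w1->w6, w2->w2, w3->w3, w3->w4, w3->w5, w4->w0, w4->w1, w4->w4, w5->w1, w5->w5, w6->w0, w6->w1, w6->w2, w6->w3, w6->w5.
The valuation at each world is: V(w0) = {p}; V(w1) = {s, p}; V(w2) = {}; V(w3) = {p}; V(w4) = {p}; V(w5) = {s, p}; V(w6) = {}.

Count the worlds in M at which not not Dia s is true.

5

Let φ = not not Dia s. Evaluate φ at each world:
  w0 (successors {w0, w1, w6}): φ is true.
  w1 (successors {w0, w2, w4, w6}): φ is false.
  w2 (successors {w2}): φ is false.
  w3 (successors {w3, w4, w5}): φ is true.
  w4 (successors {w0, w1, w4}): φ is true.
  w5 (successors {w1, w5}): φ is true.
  w6 (successors {w0, w1, w2, w3, w5}): φ is true.
For instance, at w3:
  At w3: not Dia s is false, so not not Dia s is true.
    At w3: Dia s is true, so not Dia s is false.
      At w3: Dia s requires s at some successor in {w3, w4, w5}.
        s holds at w5, so Dia s is true at w3.
Satisfying worlds: {w0, w3, w4, w5, w6}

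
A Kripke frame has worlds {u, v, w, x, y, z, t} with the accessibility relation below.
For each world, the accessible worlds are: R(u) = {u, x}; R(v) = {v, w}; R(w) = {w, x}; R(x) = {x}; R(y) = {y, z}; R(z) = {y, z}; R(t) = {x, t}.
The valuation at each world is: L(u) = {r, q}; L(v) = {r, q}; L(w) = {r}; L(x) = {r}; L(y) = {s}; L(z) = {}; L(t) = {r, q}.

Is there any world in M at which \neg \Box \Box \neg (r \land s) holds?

No

Recall that \Box ψ holds at a world iff ψ holds at every accessible world, and \Diamond ψ holds iff ψ holds at some accessible world.
Let φ = \neg \Box \Box \neg (r \land s). Evaluate φ at each world:
  u (successors {u, x}): φ is false.
  v (successors {v, w}): φ is false.
  w (successors {w, x}): φ is false.
  x (successors {x}): φ is false.
  y (successors {y, z}): φ is false.
  z (successors {y, z}): φ is false.
  t (successors {x, t}): φ is false.
For instance, at w:
  At w: \Box \Box \neg (r \land s) is true, so \neg \Box \Box \neg (r \land s) is false.
    At w: \Box \Box \neg (r \land s) requires \Box \neg (r \land s) at every successor {w, x}.
      At w: \Box \neg (r \land s) is true.
      At x: \Box \neg (r \land s) is true.
    So \Box \Box \neg (r \land s) is true at w.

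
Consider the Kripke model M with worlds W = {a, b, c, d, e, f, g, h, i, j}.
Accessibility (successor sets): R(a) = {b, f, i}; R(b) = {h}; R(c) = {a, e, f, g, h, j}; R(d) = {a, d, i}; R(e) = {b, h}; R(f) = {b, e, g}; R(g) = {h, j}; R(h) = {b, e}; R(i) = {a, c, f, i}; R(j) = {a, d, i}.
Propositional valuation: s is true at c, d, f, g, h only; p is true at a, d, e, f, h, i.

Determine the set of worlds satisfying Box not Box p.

Let φ = Box not Box p. Evaluate φ at each world:
  a (successors {b, f, i}): φ is false.
  b (successors {h}): φ is true.
  c (successors {a, e, f, g, h, j}): φ is false.
  d (successors {a, d, i}): φ is false.
  e (successors {b, h}): φ is false.
  f (successors {b, e, g}): φ is false.
  g (successors {h, j}): φ is false.
  h (successors {b, e}): φ is false.
  i (successors {a, c, f, i}): φ is true.
  j (successors {a, d, i}): φ is false.
For instance, at i:
  At i: Box not Box p requires not Box p at every successor {a, c, f, i}.
    At a: not Box p is true.
    At c: not Box p is true.
    At f: not Box p is true.
    At i: not Box p is true.
  So Box not Box p is true at i.
Satisfying worlds: {b, i}

b, i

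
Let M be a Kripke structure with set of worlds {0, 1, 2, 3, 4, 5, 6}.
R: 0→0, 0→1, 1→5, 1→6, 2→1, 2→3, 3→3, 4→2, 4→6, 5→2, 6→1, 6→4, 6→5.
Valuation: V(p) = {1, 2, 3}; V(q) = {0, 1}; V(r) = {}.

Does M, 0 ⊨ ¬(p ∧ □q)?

Recall that □ψ holds at a world iff ψ holds at every accessible world, and ◇ψ holds iff ψ holds at some accessible world.
At 0: p ∧ □q is false, so ¬(p ∧ □q) is true.
  At 0: p is false, □q is true, so p ∧ □q is false.
    At 0: □q requires q at every successor {0, 1}.
      At 0: q is true.
      At 1: q is true.
    So □q is true at 0.

Yes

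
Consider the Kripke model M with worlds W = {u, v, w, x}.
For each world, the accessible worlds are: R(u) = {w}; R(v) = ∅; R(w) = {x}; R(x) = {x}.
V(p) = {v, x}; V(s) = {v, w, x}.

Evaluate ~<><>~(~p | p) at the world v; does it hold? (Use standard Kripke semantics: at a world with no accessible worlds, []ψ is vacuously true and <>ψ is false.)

At v: <><>~(~p | p) is false, so ~<><>~(~p | p) is true.
  At v: no accessible worlds, so <><>~(~p | p) is false.

Yes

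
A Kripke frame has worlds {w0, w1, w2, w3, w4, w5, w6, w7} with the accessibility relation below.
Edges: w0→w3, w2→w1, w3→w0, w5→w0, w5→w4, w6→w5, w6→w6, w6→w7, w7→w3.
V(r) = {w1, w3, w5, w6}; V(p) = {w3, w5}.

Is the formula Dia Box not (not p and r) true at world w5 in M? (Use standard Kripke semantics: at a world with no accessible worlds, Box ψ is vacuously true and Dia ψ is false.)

Recall that Box ψ holds at a world iff ψ holds at every accessible world, and Dia ψ holds iff ψ holds at some accessible world.
At w5: Dia Box not (not p and r) requires Box not (not p and r) at some successor in {w0, w4}.
  Box not (not p and r) holds at w0, so Dia Box not (not p and r) is true at w5.
    At w0: Box not (not p and r) requires not (not p and r) at every successor {w3}.
      At w3: not (not p and r) is true.
    So Box not (not p and r) is true at w0.

Yes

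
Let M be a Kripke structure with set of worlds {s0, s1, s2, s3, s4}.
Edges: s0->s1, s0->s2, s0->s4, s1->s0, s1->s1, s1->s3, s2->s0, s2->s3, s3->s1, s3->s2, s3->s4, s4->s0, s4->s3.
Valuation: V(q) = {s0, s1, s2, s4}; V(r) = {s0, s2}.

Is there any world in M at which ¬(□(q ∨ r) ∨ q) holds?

No

Let φ = ¬(□(q ∨ r) ∨ q). Evaluate φ at each world:
  s0 (successors {s1, s2, s4}): φ is false.
  s1 (successors {s0, s1, s3}): φ is false.
  s2 (successors {s0, s3}): φ is false.
  s3 (successors {s1, s2, s4}): φ is false.
  s4 (successors {s0, s3}): φ is false.
For instance, at s0:
  At s0: □(q ∨ r) ∨ q is true, so ¬(□(q ∨ r) ∨ q) is false.
    At s0: □(q ∨ r) is true, q is true, so □(q ∨ r) ∨ q is true.
      At s0: □(q ∨ r) requires q ∨ r at every successor {s1, s2, s4}.
        At s1: q ∨ r is true.
        At s2: q ∨ r is true.
        At s4: q ∨ r is true.
      So □(q ∨ r) is true at s0.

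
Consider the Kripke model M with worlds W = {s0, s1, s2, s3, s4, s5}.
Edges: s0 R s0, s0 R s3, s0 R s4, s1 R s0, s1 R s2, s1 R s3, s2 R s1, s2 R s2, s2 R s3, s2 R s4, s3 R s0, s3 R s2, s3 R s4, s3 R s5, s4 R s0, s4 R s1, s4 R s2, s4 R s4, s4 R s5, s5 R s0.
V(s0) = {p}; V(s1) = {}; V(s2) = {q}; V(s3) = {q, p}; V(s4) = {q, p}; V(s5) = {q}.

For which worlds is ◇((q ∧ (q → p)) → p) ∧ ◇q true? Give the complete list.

Let φ = ◇((q ∧ (q → p)) → p) ∧ ◇q. Evaluate φ at each world:
  s0 (successors {s0, s3, s4}): φ is true.
  s1 (successors {s0, s2, s3}): φ is true.
  s2 (successors {s1, s2, s3, s4}): φ is true.
  s3 (successors {s0, s2, s4, s5}): φ is true.
  s4 (successors {s0, s1, s2, s4, s5}): φ is true.
  s5 (successors {s0}): φ is false.
For instance, at s0:
  At s0: ◇((q ∧ (q → p)) → p) is true, ◇q is true, so ◇((q ∧ (q → p)) → p) ∧ ◇q is true.
    At s0: ◇((q ∧ (q → p)) → p) requires (q ∧ (q → p)) → p at some successor in {s0, s3, s4}.
      (q ∧ (q → p)) → p holds at s0, so ◇((q ∧ (q → p)) → p) is true at s0.
    At s0: ◇q requires q at some successor in {s0, s3, s4}.
      q holds at s3, so ◇q is true at s0.
Satisfying worlds: {s0, s1, s2, s3, s4}

s0, s1, s2, s3, s4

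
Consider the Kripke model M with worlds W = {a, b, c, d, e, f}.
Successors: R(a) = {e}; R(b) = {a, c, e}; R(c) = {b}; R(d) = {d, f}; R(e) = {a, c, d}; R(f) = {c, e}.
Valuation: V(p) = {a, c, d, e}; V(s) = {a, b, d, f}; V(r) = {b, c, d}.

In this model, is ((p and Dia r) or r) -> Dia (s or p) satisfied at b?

Yes

Recall that Dia ψ holds at a world iff ψ holds at some accessible world.
At b: (p and Dia r) or r is true, Dia (s or p) is true, so ((p and Dia r) or r) -> Dia (s or p) is true.
  At b: p and Dia r is false, r is true, so (p and Dia r) or r is true.
    At b: p is false, Dia r is true, so p and Dia r is false.
      At b: Dia r requires r at some successor in {a, c, e}.
        r holds at c, so Dia r is true at b.
  At b: Dia (s or p) requires s or p at some successor in {a, c, e}.
    s or p holds at a, so Dia (s or p) is true at b.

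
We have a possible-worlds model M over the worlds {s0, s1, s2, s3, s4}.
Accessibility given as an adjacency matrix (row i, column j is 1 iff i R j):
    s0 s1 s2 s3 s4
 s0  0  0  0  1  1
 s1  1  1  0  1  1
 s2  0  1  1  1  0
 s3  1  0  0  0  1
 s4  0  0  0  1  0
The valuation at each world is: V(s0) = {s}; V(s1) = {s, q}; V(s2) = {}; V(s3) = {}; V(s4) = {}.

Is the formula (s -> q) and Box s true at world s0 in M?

At s0: s -> q is false, Box s is false, so (s -> q) and Box s is false.
  At s0: Box s requires s at every successor {s3, s4}.
    s fails at s3, so Box s is false at s0.

No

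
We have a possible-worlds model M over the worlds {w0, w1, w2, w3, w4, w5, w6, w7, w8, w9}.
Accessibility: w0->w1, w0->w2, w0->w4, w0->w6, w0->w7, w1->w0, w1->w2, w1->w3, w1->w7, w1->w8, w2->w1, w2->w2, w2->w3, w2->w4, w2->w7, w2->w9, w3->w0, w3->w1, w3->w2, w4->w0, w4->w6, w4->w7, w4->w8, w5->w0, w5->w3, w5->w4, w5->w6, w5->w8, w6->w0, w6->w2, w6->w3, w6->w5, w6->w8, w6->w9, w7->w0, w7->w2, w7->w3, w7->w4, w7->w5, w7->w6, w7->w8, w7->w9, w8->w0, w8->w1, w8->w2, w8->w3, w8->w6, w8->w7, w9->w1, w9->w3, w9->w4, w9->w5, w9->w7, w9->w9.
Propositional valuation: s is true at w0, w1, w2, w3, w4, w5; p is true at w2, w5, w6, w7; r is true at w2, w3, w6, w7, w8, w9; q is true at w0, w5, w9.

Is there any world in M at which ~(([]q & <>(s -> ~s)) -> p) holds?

No

Let φ = ~(([]q & <>(s -> ~s)) -> p). Evaluate φ at each world:
  w0 (successors {w1, w2, w4, w6, w7}): φ is false.
  w1 (successors {w0, w2, w3, w7, w8}): φ is false.
  w2 (successors {w1, w2, w3, w4, w7, w9}): φ is false.
  w3 (successors {w0, w1, w2}): φ is false.
  w4 (successors {w0, w6, w7, w8}): φ is false.
  w5 (successors {w0, w3, w4, w6, w8}): φ is false.
  w6 (successors {w0, w2, w3, w5, w8, w9}): φ is false.
  w7 (successors {w0, w2, w3, w4, w5, w6, w8, w9}): φ is false.
  w8 (successors {w0, w1, w2, w3, w6, w7}): φ is false.
  w9 (successors {w1, w3, w4, w5, w7, w9}): φ is false.
For instance, at w7:
  At w7: ([]q & <>(s -> ~s)) -> p is true, so ~(([]q & <>(s -> ~s)) -> p) is false.
    At w7: []q & <>(s -> ~s) is false, p is true, so ([]q & <>(s -> ~s)) -> p is true.
      At w7: []q is false, <>(s -> ~s) is true, so []q & <>(s -> ~s) is false.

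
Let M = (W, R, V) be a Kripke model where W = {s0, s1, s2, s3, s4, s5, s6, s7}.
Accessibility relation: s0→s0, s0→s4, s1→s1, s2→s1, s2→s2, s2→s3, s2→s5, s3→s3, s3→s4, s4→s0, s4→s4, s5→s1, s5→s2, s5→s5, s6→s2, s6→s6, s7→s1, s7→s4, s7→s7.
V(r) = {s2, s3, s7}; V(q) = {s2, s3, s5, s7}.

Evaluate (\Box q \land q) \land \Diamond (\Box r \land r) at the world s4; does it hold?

At s4: \Box q \land q is false, \Diamond (\Box r \land r) is false, so (\Box q \land q) \land \Diamond (\Box r \land r) is false.
  At s4: \Box q is false, q is false, so \Box q \land q is false.
    At s4: \Box q requires q at every successor {s0, s4}.
      q fails at s0, so \Box q is false at s4.
  At s4: \Diamond (\Box r \land r) requires \Box r \land r at some successor in {s0, s4}.
    At s0: \Box r \land r is false.
    At s4: \Box r \land r is false.
  So \Diamond (\Box r \land r) is false at s4.

No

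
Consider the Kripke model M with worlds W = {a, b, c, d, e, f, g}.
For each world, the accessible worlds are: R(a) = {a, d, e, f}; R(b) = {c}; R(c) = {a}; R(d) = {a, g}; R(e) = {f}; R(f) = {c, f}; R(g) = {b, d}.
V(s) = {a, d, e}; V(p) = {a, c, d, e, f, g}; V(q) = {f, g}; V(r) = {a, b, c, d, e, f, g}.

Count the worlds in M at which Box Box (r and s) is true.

1

Let φ = Box Box (r and s). Evaluate φ at each world:
  a (successors {a, d, e, f}): φ is false.
  b (successors {c}): φ is true.
  c (successors {a}): φ is false.
  d (successors {a, g}): φ is false.
  e (successors {f}): φ is false.
  f (successors {c, f}): φ is false.
  g (successors {b, d}): φ is false.
For instance, at a:
  At a: Box Box (r and s) requires Box (r and s) at every successor {a, d, e, f}.
    Box (r and s) fails at a, so Box Box (r and s) is false at a.
      At a: Box (r and s) requires r and s at every successor {a, d, e, f}.
        r and s fails at f, so Box (r and s) is false at a.
Satisfying worlds: {b}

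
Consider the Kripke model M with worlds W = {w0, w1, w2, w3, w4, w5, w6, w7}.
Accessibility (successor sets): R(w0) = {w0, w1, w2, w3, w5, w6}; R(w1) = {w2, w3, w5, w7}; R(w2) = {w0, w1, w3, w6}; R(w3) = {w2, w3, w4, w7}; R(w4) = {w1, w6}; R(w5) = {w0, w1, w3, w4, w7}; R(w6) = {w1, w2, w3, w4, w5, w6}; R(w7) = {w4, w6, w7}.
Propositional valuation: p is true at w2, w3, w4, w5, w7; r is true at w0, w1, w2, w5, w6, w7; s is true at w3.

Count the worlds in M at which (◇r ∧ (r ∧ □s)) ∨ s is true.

Let φ = (◇r ∧ (r ∧ □s)) ∨ s. Evaluate φ at each world:
  w0 (successors {w0, w1, w2, w3, w5, w6}): φ is false.
  w1 (successors {w2, w3, w5, w7}): φ is false.
  w2 (successors {w0, w1, w3, w6}): φ is false.
  w3 (successors {w2, w3, w4, w7}): φ is true.
  w4 (successors {w1, w6}): φ is false.
  w5 (successors {w0, w1, w3, w4, w7}): φ is false.
  w6 (successors {w1, w2, w3, w4, w5, w6}): φ is false.
  w7 (successors {w4, w6, w7}): φ is false.
For instance, at w3:
  At w3: ◇r ∧ (r ∧ □s) is false, s is true, so (◇r ∧ (r ∧ □s)) ∨ s is true.
    At w3: ◇r is true, r ∧ □s is false, so ◇r ∧ (r ∧ □s) is false.
      At w3: ◇r requires r at some successor in {w2, w3, w4, w7}.
        r holds at w2, so ◇r is true at w3.
      At w3: r is false, □s is false, so r ∧ □s is false.
Satisfying worlds: {w3}

1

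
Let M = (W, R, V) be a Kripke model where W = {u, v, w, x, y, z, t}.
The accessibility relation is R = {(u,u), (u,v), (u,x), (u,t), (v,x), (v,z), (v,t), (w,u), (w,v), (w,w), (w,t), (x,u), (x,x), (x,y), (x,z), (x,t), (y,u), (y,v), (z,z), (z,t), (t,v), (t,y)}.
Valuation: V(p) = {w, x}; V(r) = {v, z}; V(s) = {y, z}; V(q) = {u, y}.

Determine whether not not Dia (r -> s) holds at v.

Yes

At v: not Dia (r -> s) is false, so not not Dia (r -> s) is true.
  At v: Dia (r -> s) is true, so not Dia (r -> s) is false.
    At v: Dia (r -> s) requires r -> s at some successor in {x, z, t}.
      r -> s holds at x, so Dia (r -> s) is true at v.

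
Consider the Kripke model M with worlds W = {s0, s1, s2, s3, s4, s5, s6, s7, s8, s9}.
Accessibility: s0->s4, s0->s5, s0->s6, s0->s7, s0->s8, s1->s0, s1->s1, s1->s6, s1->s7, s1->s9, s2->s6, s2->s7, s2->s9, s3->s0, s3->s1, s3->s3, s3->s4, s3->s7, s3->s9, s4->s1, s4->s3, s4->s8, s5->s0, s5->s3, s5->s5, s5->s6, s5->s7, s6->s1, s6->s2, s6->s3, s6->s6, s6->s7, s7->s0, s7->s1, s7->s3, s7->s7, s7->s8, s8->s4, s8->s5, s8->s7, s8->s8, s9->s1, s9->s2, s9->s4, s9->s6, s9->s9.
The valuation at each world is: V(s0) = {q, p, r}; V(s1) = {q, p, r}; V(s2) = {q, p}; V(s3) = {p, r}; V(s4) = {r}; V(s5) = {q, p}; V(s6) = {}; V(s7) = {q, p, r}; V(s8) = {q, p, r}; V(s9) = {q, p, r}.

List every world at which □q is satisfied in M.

Let φ = □q. Evaluate φ at each world:
  s0 (successors {s4, s5, s6, s7, s8}): φ is false.
  s1 (successors {s0, s1, s6, s7, s9}): φ is false.
  s2 (successors {s6, s7, s9}): φ is false.
  s3 (successors {s0, s1, s3, s4, s7, s9}): φ is false.
  s4 (successors {s1, s3, s8}): φ is false.
  s5 (successors {s0, s3, s5, s6, s7}): φ is false.
  s6 (successors {s1, s2, s3, s6, s7}): φ is false.
  s7 (successors {s0, s1, s3, s7, s8}): φ is false.
  s8 (successors {s4, s5, s7, s8}): φ is false.
  s9 (successors {s1, s2, s4, s6, s9}): φ is false.
For instance, at s4:
  At s4: □q requires q at every successor {s1, s3, s8}.
    q fails at s3, so □q is false at s4.
Satisfying worlds: none.

none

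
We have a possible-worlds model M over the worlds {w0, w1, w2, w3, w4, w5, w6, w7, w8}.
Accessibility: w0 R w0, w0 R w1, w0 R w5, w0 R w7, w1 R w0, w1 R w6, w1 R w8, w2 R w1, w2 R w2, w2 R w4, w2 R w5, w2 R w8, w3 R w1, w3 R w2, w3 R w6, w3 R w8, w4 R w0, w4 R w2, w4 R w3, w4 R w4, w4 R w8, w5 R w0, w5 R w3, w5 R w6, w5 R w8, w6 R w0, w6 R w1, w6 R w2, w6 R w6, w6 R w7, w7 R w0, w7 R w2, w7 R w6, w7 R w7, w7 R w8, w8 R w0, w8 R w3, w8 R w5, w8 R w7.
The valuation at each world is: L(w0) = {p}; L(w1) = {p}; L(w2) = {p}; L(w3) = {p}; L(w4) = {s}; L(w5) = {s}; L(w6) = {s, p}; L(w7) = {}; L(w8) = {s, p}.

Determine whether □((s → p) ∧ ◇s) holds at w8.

No

At w8: □((s → p) ∧ ◇s) requires (s → p) ∧ ◇s at every successor {w0, w3, w5, w7}.
  (s → p) ∧ ◇s fails at w5, so □((s → p) ∧ ◇s) is false at w8.
    At w5: s → p is false, ◇s is true, so (s → p) ∧ ◇s is false.
      At w5: ◇s requires s at some successor in {w0, w3, w6, w8}.
        s holds at w6, so ◇s is true at w5.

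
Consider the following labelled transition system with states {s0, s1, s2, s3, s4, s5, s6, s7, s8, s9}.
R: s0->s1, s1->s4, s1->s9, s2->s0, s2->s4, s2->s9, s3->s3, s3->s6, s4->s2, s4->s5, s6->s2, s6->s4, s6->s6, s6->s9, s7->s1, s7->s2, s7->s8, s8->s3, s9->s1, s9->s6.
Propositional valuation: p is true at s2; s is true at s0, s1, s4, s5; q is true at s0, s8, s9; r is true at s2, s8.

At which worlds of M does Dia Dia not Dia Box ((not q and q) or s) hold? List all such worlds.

Let φ = Dia Dia not Dia Box ((not q and q) or s). Evaluate φ at each world:
  s0 (successors {s1}): φ is true.
  s1 (successors {s4, s9}): φ is true.
  s2 (successors {s0, s4, s9}): φ is true.
  s3 (successors {s3, s6}): φ is true.
  s4 (successors {s2, s5}): φ is true.
  s5 (successors ∅): φ is false.
  s6 (successors {s2, s4, s6, s9}): φ is true.
  s7 (successors {s1, s2, s8}): φ is true.
  s8 (successors {s3}): φ is true.
  s9 (successors {s1, s6}): φ is true.
For instance, at s6:
  At s6: Dia Dia not Dia Box ((not q and q) or s) requires Dia not Dia Box ((not q and q) or s) at some successor in {s2, s4, s6, s9}.
    Dia not Dia Box ((not q and q) or s) holds at s2, so Dia Dia not Dia Box ((not q and q) or s) is true at s6.
      At s2: Dia not Dia Box ((not q and q) or s) requires not Dia Box ((not q and q) or s) at some successor in {s0, s4, s9}.
        not Dia Box ((not q and q) or s) holds at s0, so Dia not Dia Box ((not q and q) or s) is true at s2.
Satisfying worlds: {s0, s1, s2, s3, s4, s6, s7, s8, s9}

s0, s1, s2, s3, s4, s6, s7, s8, s9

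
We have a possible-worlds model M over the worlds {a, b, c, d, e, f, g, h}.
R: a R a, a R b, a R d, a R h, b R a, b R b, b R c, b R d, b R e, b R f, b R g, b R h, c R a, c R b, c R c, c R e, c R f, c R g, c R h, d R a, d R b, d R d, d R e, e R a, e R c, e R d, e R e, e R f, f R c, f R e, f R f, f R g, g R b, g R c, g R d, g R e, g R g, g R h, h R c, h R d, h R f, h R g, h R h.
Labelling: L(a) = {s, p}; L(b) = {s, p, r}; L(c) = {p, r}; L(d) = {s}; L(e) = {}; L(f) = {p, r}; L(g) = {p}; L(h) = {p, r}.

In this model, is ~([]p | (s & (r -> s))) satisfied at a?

No

At a: []p | (s & (r -> s)) is true, so ~([]p | (s & (r -> s))) is false.
  At a: []p is false, s & (r -> s) is true, so []p | (s & (r -> s)) is true.
    At a: []p requires p at every successor {a, b, d, h}.
      p fails at d, so []p is false at a.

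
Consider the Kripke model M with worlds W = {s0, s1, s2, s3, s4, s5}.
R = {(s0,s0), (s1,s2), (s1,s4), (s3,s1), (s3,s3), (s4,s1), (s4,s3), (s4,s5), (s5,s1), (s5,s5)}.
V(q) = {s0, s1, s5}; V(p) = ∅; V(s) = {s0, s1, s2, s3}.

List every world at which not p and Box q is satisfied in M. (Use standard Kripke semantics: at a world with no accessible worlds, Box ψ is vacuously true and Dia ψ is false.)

Let φ = not p and Box q. Evaluate φ at each world:
  s0 (successors {s0}): φ is true.
  s1 (successors {s2, s4}): φ is false.
  s2 (successors ∅): φ is true.
  s3 (successors {s1, s3}): φ is false.
  s4 (successors {s1, s3, s5}): φ is false.
  s5 (successors {s1, s5}): φ is true.
For instance, at s5:
  At s5: not p is true, Box q is true, so not p and Box q is true.
    At s5: Box q requires q at every successor {s1, s5}.
      At s1: q is true.
      At s5: q is true.
    So Box q is true at s5.
Satisfying worlds: {s0, s2, s5}

s0, s2, s5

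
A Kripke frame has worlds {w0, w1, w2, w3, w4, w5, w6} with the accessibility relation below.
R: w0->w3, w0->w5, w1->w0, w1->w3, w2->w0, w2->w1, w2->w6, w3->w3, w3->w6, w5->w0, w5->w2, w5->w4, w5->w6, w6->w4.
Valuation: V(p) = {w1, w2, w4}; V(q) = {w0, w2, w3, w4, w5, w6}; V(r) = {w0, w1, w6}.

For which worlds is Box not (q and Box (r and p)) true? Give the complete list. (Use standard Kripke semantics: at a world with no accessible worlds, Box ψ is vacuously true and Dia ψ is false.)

Let φ = Box not (q and Box (r and p)). Evaluate φ at each world:
  w0 (successors {w3, w5}): φ is true.
  w1 (successors {w0, w3}): φ is true.
  w2 (successors {w0, w1, w6}): φ is true.
  w3 (successors {w3, w6}): φ is true.
  w4 (successors ∅): φ is true.
  w5 (successors {w0, w2, w4, w6}): φ is false.
  w6 (successors {w4}): φ is false.
For instance, at w0:
  At w0: Box not (q and Box (r and p)) requires not (q and Box (r and p)) at every successor {w3, w5}.
      At w3: q and Box (r and p) is false, so not (q and Box (r and p)) is true.
      At w5: q and Box (r and p) is false, so not (q and Box (r and p)) is true.
  So Box not (q and Box (r and p)) is true at w0.
Satisfying worlds: {w0, w1, w2, w3, w4}

w0, w1, w2, w3, w4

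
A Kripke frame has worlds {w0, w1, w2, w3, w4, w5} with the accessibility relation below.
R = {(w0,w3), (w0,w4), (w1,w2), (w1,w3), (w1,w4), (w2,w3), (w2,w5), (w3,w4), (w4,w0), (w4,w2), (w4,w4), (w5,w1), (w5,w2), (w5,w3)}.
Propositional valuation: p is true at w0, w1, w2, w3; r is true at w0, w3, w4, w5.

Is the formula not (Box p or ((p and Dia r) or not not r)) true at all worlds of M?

No

Let φ = not (Box p or ((p and Dia r) or not not r)). Evaluate φ at each world:
  w0 (successors {w3, w4}): φ is false.
  w1 (successors {w2, w3, w4}): φ is false.
  w2 (successors {w3, w5}): φ is false.
  w3 (successors {w4}): φ is false.
  w4 (successors {w0, w2, w4}): φ is false.
  w5 (successors {w1, w2, w3}): φ is false.
Detail at w0 (counterexample):
  At w0: Box p or ((p and Dia r) or not not r) is true, so not (Box p or ((p and Dia r) or not not r)) is false.
    At w0: Box p is false, (p and Dia r) or not not r is true, so Box p or ((p and Dia r) or not not r) is true.
      At w0: Box p requires p at every successor {w3, w4}.
        p fails at w4, so Box p is false at w0.
      At w0: p and Dia r is true, not not r is true, so (p and Dia r) or not not r is true.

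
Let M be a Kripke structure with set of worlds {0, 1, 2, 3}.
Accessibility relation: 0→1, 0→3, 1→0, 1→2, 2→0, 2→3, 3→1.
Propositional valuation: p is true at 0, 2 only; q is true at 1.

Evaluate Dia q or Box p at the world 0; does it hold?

At 0: Dia q is true, Box p is false, so Dia q or Box p is true.
  At 0: Dia q requires q at some successor in {1, 3}.
    q holds at 1, so Dia q is true at 0.
  At 0: Box p requires p at every successor {1, 3}.
    p fails at 1, so Box p is false at 0.

Yes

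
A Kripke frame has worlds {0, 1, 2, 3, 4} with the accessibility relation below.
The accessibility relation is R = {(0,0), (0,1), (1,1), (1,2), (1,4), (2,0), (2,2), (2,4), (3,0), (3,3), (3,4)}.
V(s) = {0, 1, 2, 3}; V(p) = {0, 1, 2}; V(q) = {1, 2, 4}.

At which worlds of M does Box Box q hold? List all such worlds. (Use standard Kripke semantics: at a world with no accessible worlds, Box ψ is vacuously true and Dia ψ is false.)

Let φ = Box Box q. Evaluate φ at each world:
  0 (successors {0, 1}): φ is false.
  1 (successors {1, 2, 4}): φ is false.
  2 (successors {0, 2, 4}): φ is false.
  3 (successors {0, 3, 4}): φ is false.
  4 (successors ∅): φ is true.
For instance, at 2:
  At 2: Box Box q requires Box q at every successor {0, 2, 4}.
    Box q fails at 0, so Box Box q is false at 2.
      At 0: Box q requires q at every successor {0, 1}.
        q fails at 0, so Box q is false at 0.
Satisfying worlds: {4}

4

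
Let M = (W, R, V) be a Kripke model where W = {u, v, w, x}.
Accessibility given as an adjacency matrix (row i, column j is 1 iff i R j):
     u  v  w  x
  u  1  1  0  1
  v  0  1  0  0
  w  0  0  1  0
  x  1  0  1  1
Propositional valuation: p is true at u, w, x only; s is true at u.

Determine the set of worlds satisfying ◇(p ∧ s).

u, x

Let φ = ◇(p ∧ s). Evaluate φ at each world:
  u (successors {u, v, x}): φ is true.
  v (successors {v}): φ is false.
  w (successors {w}): φ is false.
  x (successors {u, w, x}): φ is true.
For instance, at w:
  At w: ◇(p ∧ s) requires p ∧ s at some successor in {w}.
    At w: p ∧ s is false.
  So ◇(p ∧ s) is false at w.
Satisfying worlds: {u, x}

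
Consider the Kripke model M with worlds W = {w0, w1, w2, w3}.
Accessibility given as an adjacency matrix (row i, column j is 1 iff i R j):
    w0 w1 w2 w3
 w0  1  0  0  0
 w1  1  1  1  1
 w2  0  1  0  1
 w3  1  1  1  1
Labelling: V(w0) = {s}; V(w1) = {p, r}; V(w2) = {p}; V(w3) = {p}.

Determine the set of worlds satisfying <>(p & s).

none

Let φ = <>(p & s). Evaluate φ at each world:
  w0 (successors {w0}): φ is false.
  w1 (successors {w0, w1, w2, w3}): φ is false.
  w2 (successors {w1, w3}): φ is false.
  w3 (successors {w0, w1, w2, w3}): φ is false.
For instance, at w3:
  At w3: <>(p & s) requires p & s at some successor in {w0, w1, w2, w3}.
    At w0: p & s is false.
    At w1: p & s is false.
    At w2: p & s is false.
    At w3: p & s is false.
  So <>(p & s) is false at w3.
Satisfying worlds: none.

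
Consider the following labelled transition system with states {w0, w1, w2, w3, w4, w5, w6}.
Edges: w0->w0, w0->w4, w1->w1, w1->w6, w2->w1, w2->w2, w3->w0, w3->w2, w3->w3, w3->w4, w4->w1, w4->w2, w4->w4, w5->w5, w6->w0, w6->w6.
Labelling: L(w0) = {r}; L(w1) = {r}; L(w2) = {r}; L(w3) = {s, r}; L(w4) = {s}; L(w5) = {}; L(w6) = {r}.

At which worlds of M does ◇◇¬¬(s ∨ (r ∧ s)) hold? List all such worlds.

Let φ = ◇◇¬¬(s ∨ (r ∧ s)). Evaluate φ at each world:
  w0 (successors {w0, w4}): φ is true.
  w1 (successors {w1, w6}): φ is false.
  w2 (successors {w1, w2}): φ is false.
  w3 (successors {w0, w2, w3, w4}): φ is true.
  w4 (successors {w1, w2, w4}): φ is true.
  w5 (successors {w5}): φ is false.
  w6 (successors {w0, w6}): φ is true.
For instance, at w2:
  At w2: ◇◇¬¬(s ∨ (r ∧ s)) requires ◇¬¬(s ∨ (r ∧ s)) at some successor in {w1, w2}.
    At w1: ◇¬¬(s ∨ (r ∧ s)) is false.
    At w2: ◇¬¬(s ∨ (r ∧ s)) is false.
  So ◇◇¬¬(s ∨ (r ∧ s)) is false at w2.
Satisfying worlds: {w0, w3, w4, w6}

w0, w3, w4, w6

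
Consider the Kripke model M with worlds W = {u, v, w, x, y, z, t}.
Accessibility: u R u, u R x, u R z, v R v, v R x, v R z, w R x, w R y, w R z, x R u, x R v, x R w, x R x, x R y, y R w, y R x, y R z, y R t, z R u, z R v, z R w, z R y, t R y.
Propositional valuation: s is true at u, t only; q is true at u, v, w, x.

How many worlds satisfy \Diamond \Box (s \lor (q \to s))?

1

Recall that \Box ψ holds at a world iff ψ holds at every accessible world, and \Diamond ψ holds iff ψ holds at some accessible world.
Let φ = \Diamond \Box (s \lor (q \to s)). Evaluate φ at each world:
  u (successors {u, x, z}): φ is false.
  v (successors {v, x, z}): φ is false.
  w (successors {x, y, z}): φ is false.
  x (successors {u, v, w, x, y}): φ is false.
  y (successors {w, x, z, t}): φ is true.
  z (successors {u, v, w, y}): φ is false.
  t (successors {y}): φ is false.
For instance, at y:
  At y: \Diamond \Box (s \lor (q \to s)) requires \Box (s \lor (q \to s)) at some successor in {w, x, z, t}.
    \Box (s \lor (q \to s)) holds at t, so \Diamond \Box (s \lor (q \to s)) is true at y.
      At t: \Box (s \lor (q \to s)) requires s \lor (q \to s) at every successor {y}.
        At y: s \lor (q \to s) is true.
      So \Box (s \lor (q \to s)) is true at t.
Satisfying worlds: {y}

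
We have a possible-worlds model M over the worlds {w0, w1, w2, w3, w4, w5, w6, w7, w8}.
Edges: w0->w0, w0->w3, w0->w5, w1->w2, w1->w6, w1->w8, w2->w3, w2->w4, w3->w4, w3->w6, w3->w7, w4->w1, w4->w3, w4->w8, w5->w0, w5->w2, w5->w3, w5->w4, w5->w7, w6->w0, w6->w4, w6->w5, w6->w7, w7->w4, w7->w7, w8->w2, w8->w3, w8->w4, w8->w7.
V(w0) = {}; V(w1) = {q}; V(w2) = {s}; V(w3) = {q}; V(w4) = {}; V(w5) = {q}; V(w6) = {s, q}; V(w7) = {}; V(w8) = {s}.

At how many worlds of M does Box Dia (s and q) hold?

Let φ = Box Dia (s and q). Evaluate φ at each world:
  w0 (successors {w0, w3, w5}): φ is false.
  w1 (successors {w2, w6, w8}): φ is false.
  w2 (successors {w3, w4}): φ is false.
  w3 (successors {w4, w6, w7}): φ is false.
  w4 (successors {w1, w3, w8}): φ is false.
  w5 (successors {w0, w2, w3, w4, w7}): φ is false.
  w6 (successors {w0, w4, w5, w7}): φ is false.
  w7 (successors {w4, w7}): φ is false.
  w8 (successors {w2, w3, w4, w7}): φ is false.
For instance, at w1:
  At w1: Box Dia (s and q) requires Dia (s and q) at every successor {w2, w6, w8}.
    Dia (s and q) fails at w2, so Box Dia (s and q) is false at w1.
      At w2: Dia (s and q) requires s and q at some successor in {w3, w4}.
        At w3: s and q is false.
        At w4: s and q is false.
      So Dia (s and q) is false at w2.
Satisfying worlds: none.

0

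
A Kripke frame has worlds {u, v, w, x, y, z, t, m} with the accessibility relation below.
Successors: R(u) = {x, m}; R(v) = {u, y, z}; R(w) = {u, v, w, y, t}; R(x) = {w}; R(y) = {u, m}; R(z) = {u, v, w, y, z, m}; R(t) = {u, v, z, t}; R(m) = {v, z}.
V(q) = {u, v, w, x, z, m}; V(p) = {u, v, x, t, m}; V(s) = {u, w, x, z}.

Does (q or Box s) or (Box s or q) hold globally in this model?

No

Let φ = (q or Box s) or (Box s or q). Evaluate φ at each world:
  u (successors {x, m}): φ is true.
  v (successors {u, y, z}): φ is true.
  w (successors {u, v, w, y, t}): φ is true.
  x (successors {w}): φ is true.
  y (successors {u, m}): φ is false.
  z (successors {u, v, w, y, z, m}): φ is true.
  t (successors {u, v, z, t}): φ is false.
  m (successors {v, z}): φ is true.
Detail at y (counterexample):
  At y: q or Box s is false, Box s or q is false, so (q or Box s) or (Box s or q) is false.
    At y: q is false, Box s is false, so q or Box s is false.
      At y: Box s requires s at every successor {u, m}.
        s fails at m, so Box s is false at y.
    At y: Box s is false, q is false, so Box s or q is false.
      At y: Box s requires s at every successor {u, m}.
        s fails at m, so Box s is false at y.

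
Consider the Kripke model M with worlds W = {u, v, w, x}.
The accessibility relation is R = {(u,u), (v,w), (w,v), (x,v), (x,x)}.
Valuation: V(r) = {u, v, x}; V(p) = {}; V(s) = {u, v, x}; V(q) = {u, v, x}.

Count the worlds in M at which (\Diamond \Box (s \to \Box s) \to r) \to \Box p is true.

Let φ = (\Diamond \Box (s \to \Box s) \to r) \to \Box p. Evaluate φ at each world:
  u (successors {u}): φ is false.
  v (successors {w}): φ is false.
  w (successors {v}): φ is true.
  x (successors {v, x}): φ is false.
For instance, at u:
  At u: \Diamond \Box (s \to \Box s) \to r is true, \Box p is false, so (\Diamond \Box (s \to \Box s) \to r) \to \Box p is false.
    At u: \Diamond \Box (s \to \Box s) is true, r is true, so \Diamond \Box (s \to \Box s) \to r is true.
      At u: \Diamond \Box (s \to \Box s) requires \Box (s \to \Box s) at some successor in {u}.
        \Box (s \to \Box s) holds at u, so \Diamond \Box (s \to \Box s) is true at u.
    At u: \Box p requires p at every successor {u}.
      p fails at u, so \Box p is false at u.
Satisfying worlds: {w}

1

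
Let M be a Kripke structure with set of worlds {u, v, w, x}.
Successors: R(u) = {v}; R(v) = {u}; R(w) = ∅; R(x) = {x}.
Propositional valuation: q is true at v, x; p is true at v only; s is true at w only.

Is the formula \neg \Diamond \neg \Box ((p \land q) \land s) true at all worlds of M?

Let φ = \neg \Diamond \neg \Box ((p \land q) \land s). Evaluate φ at each world:
  u (successors {v}): φ is false.
  v (successors {u}): φ is false.
  w (successors ∅): φ is true.
  x (successors {x}): φ is false.
Detail at u (counterexample):
  At u: \Diamond \neg \Box ((p \land q) \land s) is true, so \neg \Diamond \neg \Box ((p \land q) \land s) is false.
    At u: \Diamond \neg \Box ((p \land q) \land s) requires \neg \Box ((p \land q) \land s) at some successor in {v}.
      \neg \Box ((p \land q) \land s) holds at v, so \Diamond \neg \Box ((p \land q) \land s) is true at u.

No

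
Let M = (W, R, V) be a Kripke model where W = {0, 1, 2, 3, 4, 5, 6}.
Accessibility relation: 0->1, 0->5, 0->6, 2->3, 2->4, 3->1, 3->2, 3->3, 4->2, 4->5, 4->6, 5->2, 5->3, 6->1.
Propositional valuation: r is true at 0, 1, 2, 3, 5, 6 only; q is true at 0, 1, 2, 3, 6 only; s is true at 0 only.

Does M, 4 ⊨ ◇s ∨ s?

No

At 4: ◇s is false, s is false, so ◇s ∨ s is false.
  At 4: ◇s requires s at some successor in {2, 5, 6}.
    At 2: s is false.
    At 5: s is false.
    At 6: s is false.
  So ◇s is false at 4.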